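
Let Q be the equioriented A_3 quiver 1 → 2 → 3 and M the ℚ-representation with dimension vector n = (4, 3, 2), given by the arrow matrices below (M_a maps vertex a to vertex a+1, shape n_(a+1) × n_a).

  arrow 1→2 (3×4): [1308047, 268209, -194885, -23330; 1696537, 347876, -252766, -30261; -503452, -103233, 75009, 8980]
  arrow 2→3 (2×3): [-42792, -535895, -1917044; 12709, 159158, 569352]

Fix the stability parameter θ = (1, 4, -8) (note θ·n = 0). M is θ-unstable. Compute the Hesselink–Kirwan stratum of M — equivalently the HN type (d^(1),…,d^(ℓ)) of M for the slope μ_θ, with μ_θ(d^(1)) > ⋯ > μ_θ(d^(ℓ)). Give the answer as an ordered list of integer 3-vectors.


Via rank(M_{q-1}∘⋯∘M_p): M ≅ I[1,1], I[1,2], I[1,3]^2.
μ_θ-semistable layers: μ^(1)=4; μ^(2)=1; μ^(3)=-1

((0, 1, 0); (2, 0, 0); (2, 2, 2))


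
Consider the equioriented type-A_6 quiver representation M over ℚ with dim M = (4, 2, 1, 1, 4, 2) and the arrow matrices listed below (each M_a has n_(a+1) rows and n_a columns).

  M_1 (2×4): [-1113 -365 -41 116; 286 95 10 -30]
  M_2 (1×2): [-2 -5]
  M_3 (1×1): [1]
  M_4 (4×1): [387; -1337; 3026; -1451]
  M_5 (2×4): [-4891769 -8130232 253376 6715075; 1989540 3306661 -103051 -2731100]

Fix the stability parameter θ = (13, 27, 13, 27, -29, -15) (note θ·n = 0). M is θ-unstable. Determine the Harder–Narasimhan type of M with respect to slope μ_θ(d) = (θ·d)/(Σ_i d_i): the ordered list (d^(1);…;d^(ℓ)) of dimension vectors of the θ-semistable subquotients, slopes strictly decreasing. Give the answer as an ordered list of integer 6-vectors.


Via rank(M_{q-1}∘⋯∘M_p): M ≅ I[1,1]^2, I[1,2], I[1,6], I[5,5]^2, I[5,6].
μ_θ-semistable layers: μ^(1)=27; μ^(2)=13; μ^(3)=6; μ^(4)=-15; μ^(5)=-29

((0, 1, 0, 0, 0, 0); (3, 0, 0, 0, 0, 0); (1, 1, 1, 1, 1, 1); (0, 0, 0, 0, 0, 1); (0, 0, 0, 0, 3, 0))


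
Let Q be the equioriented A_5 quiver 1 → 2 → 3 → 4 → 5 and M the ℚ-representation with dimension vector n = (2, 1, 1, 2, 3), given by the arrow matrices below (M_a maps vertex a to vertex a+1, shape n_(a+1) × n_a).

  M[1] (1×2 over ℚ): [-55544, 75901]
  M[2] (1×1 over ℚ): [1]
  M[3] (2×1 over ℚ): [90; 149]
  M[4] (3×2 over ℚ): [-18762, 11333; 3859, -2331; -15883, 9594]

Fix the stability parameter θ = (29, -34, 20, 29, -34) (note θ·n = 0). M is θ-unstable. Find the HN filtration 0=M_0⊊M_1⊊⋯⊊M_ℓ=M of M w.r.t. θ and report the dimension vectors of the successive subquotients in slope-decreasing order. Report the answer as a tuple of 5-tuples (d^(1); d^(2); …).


Barcode: M ≅ I[1,1], I[1,5], I[4,5], I[5,5]. HN layers by μ_θ (4 steps, strictly decreasing):
  μ^(1)=29; μ^(2)=5; μ^(3)=-5/2; μ^(4)=-34

((1, 0, 0, 0, 0); (0, 0, 1, 1, 1); (1, 1, 0, 1, 1); (0, 0, 0, 0, 1))


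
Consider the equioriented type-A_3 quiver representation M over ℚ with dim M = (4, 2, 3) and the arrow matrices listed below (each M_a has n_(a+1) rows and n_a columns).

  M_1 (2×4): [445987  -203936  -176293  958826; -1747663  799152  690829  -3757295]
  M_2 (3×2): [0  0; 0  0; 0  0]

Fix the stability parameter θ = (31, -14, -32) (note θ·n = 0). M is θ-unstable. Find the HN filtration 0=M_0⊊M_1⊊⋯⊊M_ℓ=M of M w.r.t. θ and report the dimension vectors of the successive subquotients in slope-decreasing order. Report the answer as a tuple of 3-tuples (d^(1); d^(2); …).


Via rank(M_{q-1}∘⋯∘M_p): M ≅ I[1,1]^2, I[1,2]^2, I[3,3]^3.
μ_θ-semistable layers: μ^(1)=31; μ^(2)=17/2; μ^(3)=-32

((2, 0, 0); (2, 2, 0); (0, 0, 3))


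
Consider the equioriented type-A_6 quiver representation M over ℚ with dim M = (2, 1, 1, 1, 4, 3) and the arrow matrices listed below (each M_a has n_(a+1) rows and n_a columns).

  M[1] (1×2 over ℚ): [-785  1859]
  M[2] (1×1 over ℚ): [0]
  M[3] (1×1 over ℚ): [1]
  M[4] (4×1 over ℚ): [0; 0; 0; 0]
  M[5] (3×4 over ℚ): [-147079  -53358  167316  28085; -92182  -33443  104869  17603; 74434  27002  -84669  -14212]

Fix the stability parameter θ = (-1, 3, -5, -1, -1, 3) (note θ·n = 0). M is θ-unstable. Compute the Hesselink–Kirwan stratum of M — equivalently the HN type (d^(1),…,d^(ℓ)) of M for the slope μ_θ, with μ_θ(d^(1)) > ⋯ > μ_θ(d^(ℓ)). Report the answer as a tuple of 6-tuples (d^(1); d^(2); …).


Interval decomposition of M: I[1,1], I[1,2], I[3,4], I[5,5], I[5,6]^3.
HN type (ℓ=3): μ^(1)=3; μ^(2)=-1; μ^(3)=-5

((0, 1, 0, 0, 0, 3); (2, 0, 0, 1, 4, 0); (0, 0, 1, 0, 0, 0))


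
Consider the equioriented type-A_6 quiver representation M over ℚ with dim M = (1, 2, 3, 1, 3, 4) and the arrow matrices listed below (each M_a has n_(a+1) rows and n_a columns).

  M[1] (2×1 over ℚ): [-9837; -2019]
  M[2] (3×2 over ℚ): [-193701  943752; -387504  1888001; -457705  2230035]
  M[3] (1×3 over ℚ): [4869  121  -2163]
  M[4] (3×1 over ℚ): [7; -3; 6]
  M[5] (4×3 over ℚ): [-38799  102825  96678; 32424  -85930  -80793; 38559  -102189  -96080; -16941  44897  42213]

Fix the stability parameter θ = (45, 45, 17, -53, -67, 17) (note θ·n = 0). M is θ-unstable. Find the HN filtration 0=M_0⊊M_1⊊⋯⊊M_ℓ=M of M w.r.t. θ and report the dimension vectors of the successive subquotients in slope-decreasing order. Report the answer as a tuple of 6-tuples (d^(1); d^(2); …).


Via rank(M_{q-1}∘⋯∘M_p): M ≅ I[1,5], I[2,3], I[3,3], I[5,6]^2, I[6,6]^2.
μ_θ-semistable layers: μ^(1)=31; μ^(2)=17; μ^(3)=-13/5; μ^(4)=-67

((0, 1, 1, 0, 0, 0); (0, 0, 1, 0, 0, 4); (1, 1, 1, 1, 1, 0); (0, 0, 0, 0, 2, 0))


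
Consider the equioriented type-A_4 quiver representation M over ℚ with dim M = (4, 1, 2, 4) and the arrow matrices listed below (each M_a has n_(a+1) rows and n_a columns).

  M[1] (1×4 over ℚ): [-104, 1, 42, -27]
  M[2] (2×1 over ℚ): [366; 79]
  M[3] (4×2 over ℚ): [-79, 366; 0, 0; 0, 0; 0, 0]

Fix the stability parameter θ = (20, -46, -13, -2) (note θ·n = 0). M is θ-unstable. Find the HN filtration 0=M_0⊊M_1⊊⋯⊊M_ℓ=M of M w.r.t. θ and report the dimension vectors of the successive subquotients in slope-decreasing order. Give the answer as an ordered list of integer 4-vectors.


Interval decomposition of M: I[1,1]^3, I[1,3], I[3,4], I[4,4]^3.
HN type (ℓ=3): μ^(1)=20; μ^(2)=-2; μ^(3)=-13

((3, 0, 0, 0); (0, 0, 0, 4); (1, 1, 2, 0))


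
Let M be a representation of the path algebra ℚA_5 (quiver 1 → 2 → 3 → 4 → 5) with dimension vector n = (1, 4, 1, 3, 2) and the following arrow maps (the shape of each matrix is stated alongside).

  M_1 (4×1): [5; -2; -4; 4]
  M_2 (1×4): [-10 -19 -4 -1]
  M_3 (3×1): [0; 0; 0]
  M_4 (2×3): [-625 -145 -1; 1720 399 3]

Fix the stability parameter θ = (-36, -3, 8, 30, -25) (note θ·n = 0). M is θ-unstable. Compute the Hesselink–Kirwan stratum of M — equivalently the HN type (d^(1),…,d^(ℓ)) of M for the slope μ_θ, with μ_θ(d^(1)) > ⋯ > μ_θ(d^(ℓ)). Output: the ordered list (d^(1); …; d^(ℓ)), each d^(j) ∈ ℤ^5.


Barcode: M ≅ I[1,2], I[2,2]^2, I[2,3], I[4,4], I[4,5]^2. HN layers by μ_θ (5 steps, strictly decreasing):
  μ^(1)=30; μ^(2)=8; μ^(3)=5/2; μ^(4)=-3; μ^(5)=-36

((0, 0, 0, 1, 0); (0, 0, 1, 0, 0); (0, 0, 0, 2, 2); (0, 4, 0, 0, 0); (1, 0, 0, 0, 0))


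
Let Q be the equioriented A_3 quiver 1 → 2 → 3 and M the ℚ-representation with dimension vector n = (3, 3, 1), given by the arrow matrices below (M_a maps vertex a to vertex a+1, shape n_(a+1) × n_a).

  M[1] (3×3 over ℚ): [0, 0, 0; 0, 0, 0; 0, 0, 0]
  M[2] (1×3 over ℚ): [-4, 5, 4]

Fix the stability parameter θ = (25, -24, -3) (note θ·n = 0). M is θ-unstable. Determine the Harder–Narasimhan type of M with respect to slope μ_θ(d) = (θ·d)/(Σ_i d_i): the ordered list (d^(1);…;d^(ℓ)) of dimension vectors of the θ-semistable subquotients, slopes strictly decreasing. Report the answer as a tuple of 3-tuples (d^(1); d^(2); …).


Barcode: M ≅ I[1,1]^3, I[2,2]^2, I[2,3]. HN layers by μ_θ (3 steps, strictly decreasing):
  μ^(1)=25; μ^(2)=-3; μ^(3)=-24

((3, 0, 0); (0, 0, 1); (0, 3, 0))


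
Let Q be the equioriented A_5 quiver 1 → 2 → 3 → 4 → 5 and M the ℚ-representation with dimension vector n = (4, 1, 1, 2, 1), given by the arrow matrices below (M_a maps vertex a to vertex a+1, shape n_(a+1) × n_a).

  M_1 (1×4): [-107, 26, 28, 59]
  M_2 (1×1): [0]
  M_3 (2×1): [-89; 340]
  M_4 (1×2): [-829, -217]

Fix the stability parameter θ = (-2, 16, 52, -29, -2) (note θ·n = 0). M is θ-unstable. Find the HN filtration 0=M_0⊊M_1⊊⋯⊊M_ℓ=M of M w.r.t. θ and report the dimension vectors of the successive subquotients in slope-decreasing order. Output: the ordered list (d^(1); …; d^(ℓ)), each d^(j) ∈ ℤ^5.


Interval decomposition of M: I[1,1]^3, I[1,2], I[3,5], I[4,4].
HN type (ℓ=4): μ^(1)=16; μ^(2)=7; μ^(3)=-2; μ^(4)=-29

((0, 1, 0, 0, 0); (0, 0, 1, 1, 1); (4, 0, 0, 0, 0); (0, 0, 0, 1, 0))


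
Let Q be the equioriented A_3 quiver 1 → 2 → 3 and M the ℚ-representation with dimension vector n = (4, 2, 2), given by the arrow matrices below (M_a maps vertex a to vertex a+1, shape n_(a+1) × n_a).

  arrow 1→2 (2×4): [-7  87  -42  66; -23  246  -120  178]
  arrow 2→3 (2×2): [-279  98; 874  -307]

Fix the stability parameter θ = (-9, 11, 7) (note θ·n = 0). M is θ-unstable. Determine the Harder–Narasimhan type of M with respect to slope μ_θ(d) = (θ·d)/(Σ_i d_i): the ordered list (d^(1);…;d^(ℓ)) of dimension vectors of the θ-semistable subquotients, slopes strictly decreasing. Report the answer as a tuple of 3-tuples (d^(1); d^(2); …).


Interval decomposition of M: I[1,1]^2, I[1,3]^2.
HN type (ℓ=2): μ^(1)=9; μ^(2)=-9

((0, 2, 2); (4, 0, 0))


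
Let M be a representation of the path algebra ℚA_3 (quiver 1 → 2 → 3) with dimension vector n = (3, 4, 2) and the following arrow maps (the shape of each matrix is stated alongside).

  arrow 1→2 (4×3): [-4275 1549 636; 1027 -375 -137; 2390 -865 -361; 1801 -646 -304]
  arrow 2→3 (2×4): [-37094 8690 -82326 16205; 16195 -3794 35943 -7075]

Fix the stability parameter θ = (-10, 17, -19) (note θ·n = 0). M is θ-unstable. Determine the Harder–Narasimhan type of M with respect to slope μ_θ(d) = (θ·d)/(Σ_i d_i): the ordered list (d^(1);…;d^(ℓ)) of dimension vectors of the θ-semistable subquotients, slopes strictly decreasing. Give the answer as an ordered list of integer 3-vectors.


Via rank(M_{q-1}∘⋯∘M_p): M ≅ I[1,2], I[1,3]^2, I[2,2].
μ_θ-semistable layers: μ^(1)=17; μ^(2)=-1; μ^(3)=-10

((0, 2, 0); (0, 2, 2); (3, 0, 0))


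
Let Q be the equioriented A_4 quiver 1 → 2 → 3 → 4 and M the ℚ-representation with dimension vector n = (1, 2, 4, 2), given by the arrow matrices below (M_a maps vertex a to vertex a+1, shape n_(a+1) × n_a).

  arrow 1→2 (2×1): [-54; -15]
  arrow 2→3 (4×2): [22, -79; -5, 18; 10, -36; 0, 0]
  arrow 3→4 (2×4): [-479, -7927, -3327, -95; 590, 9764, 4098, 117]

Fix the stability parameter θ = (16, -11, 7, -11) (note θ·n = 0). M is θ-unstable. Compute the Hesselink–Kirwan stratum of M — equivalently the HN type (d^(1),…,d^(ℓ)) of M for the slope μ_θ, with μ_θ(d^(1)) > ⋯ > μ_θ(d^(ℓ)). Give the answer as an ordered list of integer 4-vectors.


Barcode: M ≅ I[1,4], I[2,4], I[3,3]^2. HN layers by μ_θ (4 steps, strictly decreasing):
  μ^(1)=7; μ^(2)=1/4; μ^(3)=-2; μ^(4)=-11

((0, 0, 2, 0); (1, 1, 1, 1); (0, 0, 1, 1); (0, 1, 0, 0))


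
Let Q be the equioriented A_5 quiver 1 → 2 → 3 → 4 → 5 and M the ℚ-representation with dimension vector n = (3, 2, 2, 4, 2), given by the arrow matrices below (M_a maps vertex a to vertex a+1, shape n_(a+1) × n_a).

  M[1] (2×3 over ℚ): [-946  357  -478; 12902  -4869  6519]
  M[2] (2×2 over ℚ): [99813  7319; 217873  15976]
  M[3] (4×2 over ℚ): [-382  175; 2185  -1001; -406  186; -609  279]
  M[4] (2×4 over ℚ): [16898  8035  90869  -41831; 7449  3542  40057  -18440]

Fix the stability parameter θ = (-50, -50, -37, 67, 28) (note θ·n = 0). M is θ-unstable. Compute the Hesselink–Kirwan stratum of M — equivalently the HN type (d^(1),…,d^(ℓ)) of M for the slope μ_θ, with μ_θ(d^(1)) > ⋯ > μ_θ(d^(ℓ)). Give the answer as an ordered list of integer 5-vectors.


Via rank(M_{q-1}∘⋯∘M_p): M ≅ I[1,1], I[1,4], I[1,5], I[4,4], I[4,5].
μ_θ-semistable layers: μ^(1)=67; μ^(2)=95/2; μ^(3)=-37; μ^(4)=-50

((0, 0, 0, 2, 0); (0, 0, 0, 2, 2); (0, 0, 2, 0, 0); (3, 2, 0, 0, 0))


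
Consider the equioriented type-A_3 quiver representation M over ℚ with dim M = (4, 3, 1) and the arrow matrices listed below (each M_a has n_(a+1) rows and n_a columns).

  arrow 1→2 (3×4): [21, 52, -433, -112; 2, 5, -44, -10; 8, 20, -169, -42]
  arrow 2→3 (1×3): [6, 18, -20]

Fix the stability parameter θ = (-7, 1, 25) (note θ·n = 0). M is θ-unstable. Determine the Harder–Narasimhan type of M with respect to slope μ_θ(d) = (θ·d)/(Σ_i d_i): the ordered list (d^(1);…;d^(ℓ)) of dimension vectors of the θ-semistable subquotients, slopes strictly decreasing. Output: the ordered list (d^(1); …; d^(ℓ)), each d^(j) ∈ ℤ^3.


Barcode: M ≅ I[1,1], I[1,2]^2, I[1,3]. HN layers by μ_θ (3 steps, strictly decreasing):
  μ^(1)=25; μ^(2)=1; μ^(3)=-7

((0, 0, 1); (0, 3, 0); (4, 0, 0))


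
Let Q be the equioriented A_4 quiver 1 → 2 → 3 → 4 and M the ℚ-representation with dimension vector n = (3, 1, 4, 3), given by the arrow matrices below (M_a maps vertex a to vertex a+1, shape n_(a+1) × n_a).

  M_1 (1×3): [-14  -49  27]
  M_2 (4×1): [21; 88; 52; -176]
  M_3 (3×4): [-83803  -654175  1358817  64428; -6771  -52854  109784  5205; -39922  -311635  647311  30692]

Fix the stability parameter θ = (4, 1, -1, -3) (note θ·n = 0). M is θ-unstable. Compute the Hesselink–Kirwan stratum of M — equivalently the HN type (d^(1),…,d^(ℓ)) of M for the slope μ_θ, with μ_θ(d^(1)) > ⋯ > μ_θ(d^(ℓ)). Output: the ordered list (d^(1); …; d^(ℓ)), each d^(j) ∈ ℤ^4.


Via rank(M_{q-1}∘⋯∘M_p): M ≅ I[1,1]^2, I[1,4], I[3,3], I[3,4]^2.
μ_θ-semistable layers: μ^(1)=4; μ^(2)=1/4; μ^(3)=-1; μ^(4)=-2

((2, 0, 0, 0); (1, 1, 1, 1); (0, 0, 1, 0); (0, 0, 2, 2))


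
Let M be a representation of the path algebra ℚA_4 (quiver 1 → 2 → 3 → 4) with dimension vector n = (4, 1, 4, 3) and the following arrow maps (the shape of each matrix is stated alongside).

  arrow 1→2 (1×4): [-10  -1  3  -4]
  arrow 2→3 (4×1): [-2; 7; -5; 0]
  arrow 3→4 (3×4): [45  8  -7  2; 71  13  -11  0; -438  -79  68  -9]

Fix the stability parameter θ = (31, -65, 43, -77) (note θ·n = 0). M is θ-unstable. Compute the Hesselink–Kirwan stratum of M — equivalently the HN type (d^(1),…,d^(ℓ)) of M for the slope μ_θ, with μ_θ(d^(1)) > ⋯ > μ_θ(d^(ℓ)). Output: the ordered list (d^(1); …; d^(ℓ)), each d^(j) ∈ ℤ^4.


Via rank(M_{q-1}∘⋯∘M_p): M ≅ I[1,1]^3, I[1,4], I[3,3], I[3,4]^2.
μ_θ-semistable layers: μ^(1)=43; μ^(2)=31; μ^(3)=-17

((0, 0, 1, 0); (3, 0, 0, 0); (1, 1, 3, 3))


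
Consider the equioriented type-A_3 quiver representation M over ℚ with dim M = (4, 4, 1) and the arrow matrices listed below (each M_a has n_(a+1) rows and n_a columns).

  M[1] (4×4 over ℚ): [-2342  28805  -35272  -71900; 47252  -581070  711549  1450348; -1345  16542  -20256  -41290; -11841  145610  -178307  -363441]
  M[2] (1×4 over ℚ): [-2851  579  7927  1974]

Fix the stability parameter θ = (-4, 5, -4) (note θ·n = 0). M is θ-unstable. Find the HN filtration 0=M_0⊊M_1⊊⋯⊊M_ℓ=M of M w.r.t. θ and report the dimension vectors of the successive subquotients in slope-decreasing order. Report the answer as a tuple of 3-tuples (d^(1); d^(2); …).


Barcode: M ≅ I[1,2]^3, I[1,3]. HN layers by μ_θ (3 steps, strictly decreasing):
  μ^(1)=5; μ^(2)=1/2; μ^(3)=-4

((0, 3, 0); (0, 1, 1); (4, 0, 0))


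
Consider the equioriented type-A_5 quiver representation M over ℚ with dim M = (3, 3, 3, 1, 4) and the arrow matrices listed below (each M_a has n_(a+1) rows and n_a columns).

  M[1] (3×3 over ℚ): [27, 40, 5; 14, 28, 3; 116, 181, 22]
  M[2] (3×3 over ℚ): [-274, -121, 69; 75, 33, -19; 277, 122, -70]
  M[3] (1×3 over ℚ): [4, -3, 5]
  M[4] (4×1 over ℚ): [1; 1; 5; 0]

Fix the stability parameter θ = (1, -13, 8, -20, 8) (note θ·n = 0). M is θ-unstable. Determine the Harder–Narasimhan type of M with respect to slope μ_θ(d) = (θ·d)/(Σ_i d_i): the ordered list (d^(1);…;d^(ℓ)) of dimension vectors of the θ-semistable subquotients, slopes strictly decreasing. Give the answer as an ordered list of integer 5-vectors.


Barcode: M ≅ I[1,3]^2, I[1,5], I[5,5]^3. HN layers by μ_θ (2 steps, strictly decreasing):
  μ^(1)=8; μ^(2)=-6

((0, 0, 2, 0, 4); (3, 3, 1, 1, 0))


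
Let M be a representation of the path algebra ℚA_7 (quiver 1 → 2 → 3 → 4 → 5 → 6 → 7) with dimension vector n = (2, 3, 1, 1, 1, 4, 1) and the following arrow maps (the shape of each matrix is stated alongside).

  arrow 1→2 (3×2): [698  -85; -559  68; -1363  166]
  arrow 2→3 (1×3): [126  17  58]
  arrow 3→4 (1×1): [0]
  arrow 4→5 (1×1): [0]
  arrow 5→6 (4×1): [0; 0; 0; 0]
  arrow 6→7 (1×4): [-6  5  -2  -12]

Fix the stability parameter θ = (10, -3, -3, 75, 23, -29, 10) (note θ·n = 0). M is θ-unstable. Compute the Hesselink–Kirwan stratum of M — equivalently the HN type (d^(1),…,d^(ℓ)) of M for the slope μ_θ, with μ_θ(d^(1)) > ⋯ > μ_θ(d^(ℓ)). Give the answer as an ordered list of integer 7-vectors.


Barcode: M ≅ I[1,2], I[1,3], I[2,2], I[4,4], I[5,5], I[6,6]^3, I[6,7]. HN layers by μ_θ (7 steps, strictly decreasing):
  μ^(1)=75; μ^(2)=23; μ^(3)=10; μ^(4)=7/2; μ^(5)=4/3; μ^(6)=-3; μ^(7)=-29

((0, 0, 0, 1, 0, 0, 0); (0, 0, 0, 0, 1, 0, 0); (0, 0, 0, 0, 0, 0, 1); (1, 1, 0, 0, 0, 0, 0); (1, 1, 1, 0, 0, 0, 0); (0, 1, 0, 0, 0, 0, 0); (0, 0, 0, 0, 0, 4, 0))


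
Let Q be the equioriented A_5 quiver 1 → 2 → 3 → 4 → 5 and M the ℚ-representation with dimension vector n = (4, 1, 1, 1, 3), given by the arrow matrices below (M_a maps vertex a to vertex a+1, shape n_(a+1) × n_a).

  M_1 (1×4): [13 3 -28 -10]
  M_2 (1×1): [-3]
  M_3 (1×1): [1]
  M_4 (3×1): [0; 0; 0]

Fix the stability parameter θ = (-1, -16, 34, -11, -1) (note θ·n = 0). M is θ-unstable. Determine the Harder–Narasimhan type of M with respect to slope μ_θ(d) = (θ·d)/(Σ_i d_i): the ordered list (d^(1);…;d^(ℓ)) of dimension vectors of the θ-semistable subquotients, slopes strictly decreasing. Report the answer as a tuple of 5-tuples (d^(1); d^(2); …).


Interval decomposition of M: I[1,1]^3, I[1,4], I[5,5]^3.
HN type (ℓ=3): μ^(1)=23/2; μ^(2)=-1; μ^(3)=-17/2

((0, 0, 1, 1, 0); (3, 0, 0, 0, 3); (1, 1, 0, 0, 0))


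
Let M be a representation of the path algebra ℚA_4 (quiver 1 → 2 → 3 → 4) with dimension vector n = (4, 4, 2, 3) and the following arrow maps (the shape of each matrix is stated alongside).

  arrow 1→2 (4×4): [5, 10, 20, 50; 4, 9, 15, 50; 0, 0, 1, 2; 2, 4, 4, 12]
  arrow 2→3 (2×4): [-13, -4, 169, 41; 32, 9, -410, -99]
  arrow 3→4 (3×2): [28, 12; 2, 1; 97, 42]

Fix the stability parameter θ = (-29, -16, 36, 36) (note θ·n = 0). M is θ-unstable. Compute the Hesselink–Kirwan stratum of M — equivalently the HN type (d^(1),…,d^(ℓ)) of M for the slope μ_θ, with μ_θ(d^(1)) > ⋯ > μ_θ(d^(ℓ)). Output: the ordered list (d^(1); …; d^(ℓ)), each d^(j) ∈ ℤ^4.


Via rank(M_{q-1}∘⋯∘M_p): M ≅ I[1,1], I[1,2], I[1,4]^2, I[2,2], I[4,4].
μ_θ-semistable layers: μ^(1)=36; μ^(2)=-16; μ^(3)=-29

((0, 0, 2, 3); (0, 4, 0, 0); (4, 0, 0, 0))


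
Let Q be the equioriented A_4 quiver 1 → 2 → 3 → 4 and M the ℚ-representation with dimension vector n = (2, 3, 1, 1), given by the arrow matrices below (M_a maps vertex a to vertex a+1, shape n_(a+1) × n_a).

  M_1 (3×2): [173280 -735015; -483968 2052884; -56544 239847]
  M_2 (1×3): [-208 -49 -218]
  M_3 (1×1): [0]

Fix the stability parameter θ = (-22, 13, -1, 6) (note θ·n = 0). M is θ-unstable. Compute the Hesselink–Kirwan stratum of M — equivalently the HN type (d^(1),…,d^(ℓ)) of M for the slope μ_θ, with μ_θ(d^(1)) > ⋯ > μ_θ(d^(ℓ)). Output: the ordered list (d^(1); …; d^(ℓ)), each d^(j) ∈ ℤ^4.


Barcode: M ≅ I[1,1], I[1,3], I[2,2]^2, I[4,4]. HN layers by μ_θ (3 steps, strictly decreasing):
  μ^(1)=13; μ^(2)=6; μ^(3)=-22

((0, 2, 0, 0); (0, 1, 1, 1); (2, 0, 0, 0))


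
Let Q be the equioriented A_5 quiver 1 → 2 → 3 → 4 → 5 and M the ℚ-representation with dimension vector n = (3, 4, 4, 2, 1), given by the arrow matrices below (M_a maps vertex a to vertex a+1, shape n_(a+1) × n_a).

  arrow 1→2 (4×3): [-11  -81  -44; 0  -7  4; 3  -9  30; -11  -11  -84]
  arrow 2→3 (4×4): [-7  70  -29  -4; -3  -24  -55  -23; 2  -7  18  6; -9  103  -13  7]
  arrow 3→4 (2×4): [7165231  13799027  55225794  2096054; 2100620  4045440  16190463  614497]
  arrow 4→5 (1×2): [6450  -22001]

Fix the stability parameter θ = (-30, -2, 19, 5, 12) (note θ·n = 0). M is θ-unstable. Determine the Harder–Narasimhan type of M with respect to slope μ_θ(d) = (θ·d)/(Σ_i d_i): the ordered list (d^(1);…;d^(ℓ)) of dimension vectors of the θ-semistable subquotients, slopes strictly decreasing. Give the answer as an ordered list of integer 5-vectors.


Via rank(M_{q-1}∘⋯∘M_p): M ≅ I[1,3], I[1,4], I[1,5], I[2,2], I[3,3].
μ_θ-semistable layers: μ^(1)=19; μ^(2)=12; μ^(3)=-2; μ^(4)=-30

((0, 0, 2, 0, 0); (0, 0, 2, 2, 1); (0, 4, 0, 0, 0); (3, 0, 0, 0, 0))


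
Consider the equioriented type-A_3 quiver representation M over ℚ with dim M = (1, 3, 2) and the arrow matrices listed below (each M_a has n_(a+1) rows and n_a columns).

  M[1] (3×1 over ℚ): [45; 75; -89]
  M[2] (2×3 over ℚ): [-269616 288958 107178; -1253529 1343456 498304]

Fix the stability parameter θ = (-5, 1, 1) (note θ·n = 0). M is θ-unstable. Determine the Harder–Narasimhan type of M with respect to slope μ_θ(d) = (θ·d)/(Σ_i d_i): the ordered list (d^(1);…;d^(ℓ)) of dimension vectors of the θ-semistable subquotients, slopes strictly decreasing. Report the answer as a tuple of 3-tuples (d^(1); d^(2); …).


Interval decomposition of M: I[1,3], I[2,2], I[2,3].
HN type (ℓ=2): μ^(1)=1; μ^(2)=-5

((0, 3, 2); (1, 0, 0))


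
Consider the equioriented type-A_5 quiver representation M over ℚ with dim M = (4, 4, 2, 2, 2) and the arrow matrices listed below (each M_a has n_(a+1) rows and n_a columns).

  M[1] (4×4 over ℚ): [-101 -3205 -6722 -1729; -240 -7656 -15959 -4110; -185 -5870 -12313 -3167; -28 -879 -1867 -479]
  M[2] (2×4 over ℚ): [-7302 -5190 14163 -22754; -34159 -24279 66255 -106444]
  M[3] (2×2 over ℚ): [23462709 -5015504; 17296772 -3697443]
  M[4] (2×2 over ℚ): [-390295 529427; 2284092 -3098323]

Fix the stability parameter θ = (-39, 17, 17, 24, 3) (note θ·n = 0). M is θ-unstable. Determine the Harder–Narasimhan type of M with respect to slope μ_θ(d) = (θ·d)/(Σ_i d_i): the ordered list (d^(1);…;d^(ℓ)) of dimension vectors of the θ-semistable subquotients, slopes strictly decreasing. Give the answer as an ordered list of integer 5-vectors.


Interval decomposition of M: I[1,2]^2, I[1,5]^2.
HN type (ℓ=3): μ^(1)=17; μ^(2)=61/4; μ^(3)=-39

((0, 2, 0, 0, 0); (0, 2, 2, 2, 2); (4, 0, 0, 0, 0))


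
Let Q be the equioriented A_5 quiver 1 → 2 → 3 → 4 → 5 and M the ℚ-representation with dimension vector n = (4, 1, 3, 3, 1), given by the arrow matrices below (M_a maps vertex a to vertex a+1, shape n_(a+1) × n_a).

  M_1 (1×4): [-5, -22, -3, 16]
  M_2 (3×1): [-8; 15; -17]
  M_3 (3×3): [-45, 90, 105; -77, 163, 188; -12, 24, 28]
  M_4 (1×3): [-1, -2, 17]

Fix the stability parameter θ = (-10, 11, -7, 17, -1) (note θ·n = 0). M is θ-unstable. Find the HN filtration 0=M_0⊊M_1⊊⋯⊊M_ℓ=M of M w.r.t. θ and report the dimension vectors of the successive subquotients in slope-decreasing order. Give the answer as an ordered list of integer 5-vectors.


Via rank(M_{q-1}∘⋯∘M_p): M ≅ I[1,1]^3, I[1,5], I[3,3], I[3,4], I[4,4].
μ_θ-semistable layers: μ^(1)=17; μ^(2)=8; μ^(3)=2; μ^(4)=-7; μ^(5)=-10

((0, 0, 0, 2, 0); (0, 0, 0, 1, 1); (0, 1, 1, 0, 0); (0, 0, 2, 0, 0); (4, 0, 0, 0, 0))


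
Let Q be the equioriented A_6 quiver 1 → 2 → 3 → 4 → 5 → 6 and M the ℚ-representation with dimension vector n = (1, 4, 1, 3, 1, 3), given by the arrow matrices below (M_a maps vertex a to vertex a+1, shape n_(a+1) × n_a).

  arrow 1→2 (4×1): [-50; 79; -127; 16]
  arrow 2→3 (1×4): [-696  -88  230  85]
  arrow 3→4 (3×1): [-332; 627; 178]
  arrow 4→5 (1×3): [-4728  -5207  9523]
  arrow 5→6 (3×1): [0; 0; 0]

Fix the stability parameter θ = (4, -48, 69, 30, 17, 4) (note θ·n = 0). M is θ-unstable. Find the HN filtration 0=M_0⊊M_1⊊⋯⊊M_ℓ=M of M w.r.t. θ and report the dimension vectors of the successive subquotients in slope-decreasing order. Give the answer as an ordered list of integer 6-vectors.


Barcode: M ≅ I[1,5], I[2,2]^3, I[4,4]^2, I[6,6]^3. HN layers by μ_θ (5 steps, strictly decreasing):
  μ^(1)=116/3; μ^(2)=30; μ^(3)=4; μ^(4)=-22; μ^(5)=-48

((0, 0, 1, 1, 1, 0); (0, 0, 0, 2, 0, 0); (0, 0, 0, 0, 0, 3); (1, 1, 0, 0, 0, 0); (0, 3, 0, 0, 0, 0))


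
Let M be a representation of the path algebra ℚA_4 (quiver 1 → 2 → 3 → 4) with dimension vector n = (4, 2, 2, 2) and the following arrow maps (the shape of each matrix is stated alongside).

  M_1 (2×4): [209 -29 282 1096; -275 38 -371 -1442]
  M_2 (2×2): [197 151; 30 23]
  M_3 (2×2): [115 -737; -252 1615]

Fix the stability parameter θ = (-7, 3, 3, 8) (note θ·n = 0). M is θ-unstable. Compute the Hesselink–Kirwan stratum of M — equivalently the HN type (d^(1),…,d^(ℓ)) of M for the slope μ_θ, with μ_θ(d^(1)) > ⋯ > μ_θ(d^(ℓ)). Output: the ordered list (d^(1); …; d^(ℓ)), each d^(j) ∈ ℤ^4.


Via rank(M_{q-1}∘⋯∘M_p): M ≅ I[1,1]^2, I[1,4]^2.
μ_θ-semistable layers: μ^(1)=8; μ^(2)=3; μ^(3)=-7

((0, 0, 0, 2); (0, 2, 2, 0); (4, 0, 0, 0))


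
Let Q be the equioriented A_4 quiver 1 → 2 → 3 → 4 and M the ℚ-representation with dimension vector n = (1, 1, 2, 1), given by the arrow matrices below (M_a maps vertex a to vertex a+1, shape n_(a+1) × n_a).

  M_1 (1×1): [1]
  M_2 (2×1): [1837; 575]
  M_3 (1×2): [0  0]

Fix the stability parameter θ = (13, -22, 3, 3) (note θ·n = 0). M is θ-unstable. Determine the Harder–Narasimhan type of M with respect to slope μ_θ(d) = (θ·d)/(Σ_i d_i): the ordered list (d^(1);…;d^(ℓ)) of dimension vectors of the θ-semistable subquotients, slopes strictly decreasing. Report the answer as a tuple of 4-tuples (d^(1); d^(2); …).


Barcode: M ≅ I[1,3], I[3,3], I[4,4]. HN layers by μ_θ (2 steps, strictly decreasing):
  μ^(1)=3; μ^(2)=-9/2

((0, 0, 2, 1); (1, 1, 0, 0))


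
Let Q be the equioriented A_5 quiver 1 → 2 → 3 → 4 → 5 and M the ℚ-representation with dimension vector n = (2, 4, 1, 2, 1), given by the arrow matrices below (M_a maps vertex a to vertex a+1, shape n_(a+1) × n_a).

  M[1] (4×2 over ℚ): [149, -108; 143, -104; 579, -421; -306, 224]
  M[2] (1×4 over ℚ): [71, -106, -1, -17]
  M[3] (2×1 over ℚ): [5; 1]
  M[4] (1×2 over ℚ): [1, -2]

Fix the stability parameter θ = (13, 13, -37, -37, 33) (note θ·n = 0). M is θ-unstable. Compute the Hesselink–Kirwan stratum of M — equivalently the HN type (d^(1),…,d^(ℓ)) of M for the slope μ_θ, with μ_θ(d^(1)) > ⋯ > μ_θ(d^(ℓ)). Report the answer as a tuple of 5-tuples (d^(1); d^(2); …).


Barcode: M ≅ I[1,2], I[1,5], I[2,2]^2, I[4,4]. HN layers by μ_θ (4 steps, strictly decreasing):
  μ^(1)=33; μ^(2)=13; μ^(3)=-12; μ^(4)=-37

((0, 0, 0, 0, 1); (1, 3, 0, 0, 0); (1, 1, 1, 1, 0); (0, 0, 0, 1, 0))


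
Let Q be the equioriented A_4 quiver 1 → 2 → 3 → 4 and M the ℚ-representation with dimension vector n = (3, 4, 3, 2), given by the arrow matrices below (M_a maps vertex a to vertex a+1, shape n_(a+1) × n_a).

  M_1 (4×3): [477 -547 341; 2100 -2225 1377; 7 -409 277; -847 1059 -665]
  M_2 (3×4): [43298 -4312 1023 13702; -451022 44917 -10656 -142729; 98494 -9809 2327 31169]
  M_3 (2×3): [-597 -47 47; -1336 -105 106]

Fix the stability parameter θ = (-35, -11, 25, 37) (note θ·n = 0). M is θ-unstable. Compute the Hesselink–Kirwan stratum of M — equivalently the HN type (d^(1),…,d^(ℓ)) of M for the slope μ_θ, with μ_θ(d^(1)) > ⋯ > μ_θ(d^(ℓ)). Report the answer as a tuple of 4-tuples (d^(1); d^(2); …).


Via rank(M_{q-1}∘⋯∘M_p): M ≅ I[1,2], I[1,4]^2, I[2,3].
μ_θ-semistable layers: μ^(1)=37; μ^(2)=25; μ^(3)=-11; μ^(4)=-35

((0, 0, 0, 2); (0, 0, 3, 0); (0, 4, 0, 0); (3, 0, 0, 0))


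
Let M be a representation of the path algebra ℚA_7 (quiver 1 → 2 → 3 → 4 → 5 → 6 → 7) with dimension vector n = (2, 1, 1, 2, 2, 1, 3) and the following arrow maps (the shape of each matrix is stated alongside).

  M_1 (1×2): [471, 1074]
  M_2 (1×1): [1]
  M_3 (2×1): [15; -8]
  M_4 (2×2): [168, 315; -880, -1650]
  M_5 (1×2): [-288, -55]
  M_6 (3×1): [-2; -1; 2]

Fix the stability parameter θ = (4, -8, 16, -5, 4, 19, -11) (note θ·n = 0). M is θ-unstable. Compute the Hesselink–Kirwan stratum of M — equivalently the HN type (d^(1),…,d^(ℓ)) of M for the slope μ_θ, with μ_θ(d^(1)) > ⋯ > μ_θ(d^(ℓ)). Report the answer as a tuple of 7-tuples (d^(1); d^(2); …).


Interval decomposition of M: I[1,1], I[1,4], I[4,7], I[5,5], I[7,7]^2.
HN type (ℓ=5): μ^(1)=11/2; μ^(2)=4; μ^(3)=-2; μ^(4)=-5; μ^(5)=-11

((0, 0, 1, 1, 0, 0, 0); (1, 0, 0, 0, 2, 1, 1); (1, 1, 0, 0, 0, 0, 0); (0, 0, 0, 1, 0, 0, 0); (0, 0, 0, 0, 0, 0, 2))


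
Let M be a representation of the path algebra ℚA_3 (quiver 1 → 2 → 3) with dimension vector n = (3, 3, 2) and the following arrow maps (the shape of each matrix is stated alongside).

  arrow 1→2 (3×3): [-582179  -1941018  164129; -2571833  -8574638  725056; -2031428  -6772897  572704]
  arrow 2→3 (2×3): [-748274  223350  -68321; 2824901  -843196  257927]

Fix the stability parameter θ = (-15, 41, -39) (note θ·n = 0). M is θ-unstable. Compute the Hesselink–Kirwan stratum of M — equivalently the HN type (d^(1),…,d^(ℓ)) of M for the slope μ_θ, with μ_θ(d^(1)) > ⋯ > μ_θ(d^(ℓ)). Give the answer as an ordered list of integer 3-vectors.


Via rank(M_{q-1}∘⋯∘M_p): M ≅ I[1,2], I[1,3]^2.
μ_θ-semistable layers: μ^(1)=41; μ^(2)=1; μ^(3)=-15

((0, 1, 0); (0, 2, 2); (3, 0, 0))


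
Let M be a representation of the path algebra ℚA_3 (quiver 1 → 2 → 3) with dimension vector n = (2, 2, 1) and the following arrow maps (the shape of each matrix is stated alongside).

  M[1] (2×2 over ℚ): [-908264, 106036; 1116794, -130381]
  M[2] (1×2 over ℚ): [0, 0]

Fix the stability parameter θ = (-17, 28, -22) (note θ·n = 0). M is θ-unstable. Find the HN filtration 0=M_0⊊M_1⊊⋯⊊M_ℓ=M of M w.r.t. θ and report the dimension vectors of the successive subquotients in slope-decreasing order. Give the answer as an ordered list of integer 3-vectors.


Via rank(M_{q-1}∘⋯∘M_p): M ≅ I[1,1], I[1,2], I[2,2], I[3,3].
μ_θ-semistable layers: μ^(1)=28; μ^(2)=-17; μ^(3)=-22

((0, 2, 0); (2, 0, 0); (0, 0, 1))


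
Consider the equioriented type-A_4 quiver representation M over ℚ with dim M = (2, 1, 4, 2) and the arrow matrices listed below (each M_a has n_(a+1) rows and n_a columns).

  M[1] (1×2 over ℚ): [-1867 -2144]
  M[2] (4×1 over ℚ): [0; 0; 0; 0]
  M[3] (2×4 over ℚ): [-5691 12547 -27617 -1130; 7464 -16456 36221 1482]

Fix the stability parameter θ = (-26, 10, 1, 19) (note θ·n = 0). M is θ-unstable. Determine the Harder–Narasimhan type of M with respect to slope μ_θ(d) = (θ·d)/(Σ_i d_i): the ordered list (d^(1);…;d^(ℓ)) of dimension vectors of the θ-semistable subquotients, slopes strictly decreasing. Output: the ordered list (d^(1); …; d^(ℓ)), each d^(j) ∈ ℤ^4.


Via rank(M_{q-1}∘⋯∘M_p): M ≅ I[1,1], I[1,2], I[3,3]^2, I[3,4]^2.
μ_θ-semistable layers: μ^(1)=19; μ^(2)=10; μ^(3)=1; μ^(4)=-26

((0, 0, 0, 2); (0, 1, 0, 0); (0, 0, 4, 0); (2, 0, 0, 0))


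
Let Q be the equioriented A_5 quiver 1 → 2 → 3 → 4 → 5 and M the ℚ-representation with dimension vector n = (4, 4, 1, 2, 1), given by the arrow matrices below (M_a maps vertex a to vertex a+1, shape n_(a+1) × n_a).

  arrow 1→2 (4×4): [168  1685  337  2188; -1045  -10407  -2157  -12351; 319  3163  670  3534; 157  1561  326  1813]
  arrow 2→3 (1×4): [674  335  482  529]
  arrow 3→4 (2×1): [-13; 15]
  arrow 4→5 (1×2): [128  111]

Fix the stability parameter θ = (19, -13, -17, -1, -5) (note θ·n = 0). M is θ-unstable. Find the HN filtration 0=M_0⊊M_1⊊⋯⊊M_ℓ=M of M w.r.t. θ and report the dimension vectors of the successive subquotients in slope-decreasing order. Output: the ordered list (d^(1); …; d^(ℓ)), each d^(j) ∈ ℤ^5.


Interval decomposition of M: I[1,2]^3, I[1,5], I[4,4].
HN type (ℓ=4): μ^(1)=3; μ^(2)=-1; μ^(3)=-3; μ^(4)=-11/3

((3, 3, 0, 0, 0); (0, 0, 0, 1, 0); (0, 0, 0, 1, 1); (1, 1, 1, 0, 0))


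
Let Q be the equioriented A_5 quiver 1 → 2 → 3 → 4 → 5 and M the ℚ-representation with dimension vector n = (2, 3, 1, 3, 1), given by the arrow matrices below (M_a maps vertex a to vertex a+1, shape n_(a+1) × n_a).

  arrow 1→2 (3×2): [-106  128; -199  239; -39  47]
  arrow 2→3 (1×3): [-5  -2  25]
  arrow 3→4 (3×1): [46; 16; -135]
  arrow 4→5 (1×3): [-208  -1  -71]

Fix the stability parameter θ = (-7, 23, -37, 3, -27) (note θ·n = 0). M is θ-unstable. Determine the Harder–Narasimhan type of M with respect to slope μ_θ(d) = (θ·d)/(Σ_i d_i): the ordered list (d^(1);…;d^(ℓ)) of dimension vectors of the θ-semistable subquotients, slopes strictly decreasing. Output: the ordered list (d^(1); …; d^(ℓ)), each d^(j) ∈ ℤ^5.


Via rank(M_{q-1}∘⋯∘M_p): M ≅ I[1,2], I[1,5], I[2,2], I[4,4]^2.
μ_θ-semistable layers: μ^(1)=23; μ^(2)=3; μ^(3)=-7; μ^(4)=-9

((0, 2, 0, 0, 0); (0, 0, 0, 2, 0); (1, 0, 0, 0, 0); (1, 1, 1, 1, 1))


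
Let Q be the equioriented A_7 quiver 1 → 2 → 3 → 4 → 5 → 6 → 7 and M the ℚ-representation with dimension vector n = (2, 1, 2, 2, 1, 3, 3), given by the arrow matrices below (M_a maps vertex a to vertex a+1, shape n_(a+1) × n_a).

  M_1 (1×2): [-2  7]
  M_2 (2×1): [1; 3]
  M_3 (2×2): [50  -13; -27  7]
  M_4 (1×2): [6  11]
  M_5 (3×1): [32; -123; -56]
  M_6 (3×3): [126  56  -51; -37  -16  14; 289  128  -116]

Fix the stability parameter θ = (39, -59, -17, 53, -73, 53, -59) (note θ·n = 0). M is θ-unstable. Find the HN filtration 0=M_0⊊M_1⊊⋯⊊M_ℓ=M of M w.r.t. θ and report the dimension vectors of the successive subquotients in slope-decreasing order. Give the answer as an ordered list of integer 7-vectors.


Barcode: M ≅ I[1,1], I[1,4], I[3,6], I[6,7]^2, I[7,7]. HN layers by μ_θ (7 steps, strictly decreasing):
  μ^(1)=53; μ^(2)=39; μ^(3)=-3; μ^(4)=-10; μ^(5)=-37/3; μ^(6)=-17; μ^(7)=-59

((0, 0, 0, 1, 0, 1, 0); (1, 0, 0, 0, 0, 0, 0); (0, 0, 0, 0, 0, 2, 2); (0, 0, 0, 1, 1, 0, 0); (1, 1, 1, 0, 0, 0, 0); (0, 0, 1, 0, 0, 0, 0); (0, 0, 0, 0, 0, 0, 1))


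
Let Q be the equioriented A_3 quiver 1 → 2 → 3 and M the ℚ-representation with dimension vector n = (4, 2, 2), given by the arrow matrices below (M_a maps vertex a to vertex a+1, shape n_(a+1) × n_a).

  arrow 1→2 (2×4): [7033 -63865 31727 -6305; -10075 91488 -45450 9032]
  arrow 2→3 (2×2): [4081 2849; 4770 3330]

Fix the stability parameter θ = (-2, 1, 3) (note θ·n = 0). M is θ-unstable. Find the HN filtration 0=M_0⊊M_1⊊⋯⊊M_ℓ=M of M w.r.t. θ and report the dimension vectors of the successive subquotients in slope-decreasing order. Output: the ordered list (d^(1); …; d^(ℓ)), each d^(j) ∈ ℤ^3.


Via rank(M_{q-1}∘⋯∘M_p): M ≅ I[1,1]^2, I[1,2], I[1,3], I[3,3].
μ_θ-semistable layers: μ^(1)=3; μ^(2)=1; μ^(3)=-2

((0, 0, 2); (0, 2, 0); (4, 0, 0))


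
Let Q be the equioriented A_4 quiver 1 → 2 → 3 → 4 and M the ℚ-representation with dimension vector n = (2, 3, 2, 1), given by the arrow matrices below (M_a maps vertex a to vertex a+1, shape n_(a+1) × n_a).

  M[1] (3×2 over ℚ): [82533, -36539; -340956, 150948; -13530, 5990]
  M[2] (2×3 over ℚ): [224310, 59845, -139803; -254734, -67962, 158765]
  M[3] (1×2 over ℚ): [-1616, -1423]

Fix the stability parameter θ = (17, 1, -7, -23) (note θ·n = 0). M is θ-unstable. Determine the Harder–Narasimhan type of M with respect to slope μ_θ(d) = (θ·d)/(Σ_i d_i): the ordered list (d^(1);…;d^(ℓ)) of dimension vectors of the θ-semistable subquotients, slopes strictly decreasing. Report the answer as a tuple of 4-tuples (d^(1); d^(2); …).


Via rank(M_{q-1}∘⋯∘M_p): M ≅ I[1,1], I[1,2], I[2,3], I[2,4].
μ_θ-semistable layers: μ^(1)=17; μ^(2)=9; μ^(3)=-3; μ^(4)=-29/3

((1, 0, 0, 0); (1, 1, 0, 0); (0, 1, 1, 0); (0, 1, 1, 1))


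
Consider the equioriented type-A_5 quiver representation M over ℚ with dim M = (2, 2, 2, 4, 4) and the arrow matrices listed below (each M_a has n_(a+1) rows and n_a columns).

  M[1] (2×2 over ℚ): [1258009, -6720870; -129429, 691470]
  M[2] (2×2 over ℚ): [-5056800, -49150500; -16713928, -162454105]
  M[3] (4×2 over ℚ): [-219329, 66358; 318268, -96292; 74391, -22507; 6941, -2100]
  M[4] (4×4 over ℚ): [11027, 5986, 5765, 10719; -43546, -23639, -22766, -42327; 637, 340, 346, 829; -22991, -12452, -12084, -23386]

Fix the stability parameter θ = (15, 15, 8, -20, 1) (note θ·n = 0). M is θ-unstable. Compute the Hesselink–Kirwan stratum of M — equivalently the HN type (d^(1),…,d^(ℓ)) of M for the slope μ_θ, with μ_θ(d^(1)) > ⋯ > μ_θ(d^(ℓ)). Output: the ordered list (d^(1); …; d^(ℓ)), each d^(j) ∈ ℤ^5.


Via rank(M_{q-1}∘⋯∘M_p): M ≅ I[1,1], I[1,5], I[2,2], I[3,5], I[4,5]^2.
μ_θ-semistable layers: μ^(1)=15; μ^(2)=19/5; μ^(3)=1; μ^(4)=-6; μ^(5)=-20

((1, 1, 0, 0, 0); (1, 1, 1, 1, 1); (0, 0, 0, 0, 3); (0, 0, 1, 1, 0); (0, 0, 0, 2, 0))


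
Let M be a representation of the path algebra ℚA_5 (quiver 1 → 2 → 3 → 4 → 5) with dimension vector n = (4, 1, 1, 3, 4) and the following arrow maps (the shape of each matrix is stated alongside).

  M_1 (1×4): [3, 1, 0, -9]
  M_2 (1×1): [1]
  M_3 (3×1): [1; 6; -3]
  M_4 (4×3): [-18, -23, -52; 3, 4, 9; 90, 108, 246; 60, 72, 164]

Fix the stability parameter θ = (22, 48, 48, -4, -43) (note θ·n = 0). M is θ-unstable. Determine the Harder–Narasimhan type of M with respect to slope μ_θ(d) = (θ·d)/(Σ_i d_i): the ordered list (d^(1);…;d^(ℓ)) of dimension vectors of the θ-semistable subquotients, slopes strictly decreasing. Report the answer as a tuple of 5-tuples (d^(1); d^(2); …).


Via rank(M_{q-1}∘⋯∘M_p): M ≅ I[1,1]^3, I[1,4], I[4,5]^2, I[5,5]^2.
μ_θ-semistable layers: μ^(1)=92/3; μ^(2)=22; μ^(3)=-47/2; μ^(4)=-43

((0, 1, 1, 1, 0); (4, 0, 0, 0, 0); (0, 0, 0, 2, 2); (0, 0, 0, 0, 2))


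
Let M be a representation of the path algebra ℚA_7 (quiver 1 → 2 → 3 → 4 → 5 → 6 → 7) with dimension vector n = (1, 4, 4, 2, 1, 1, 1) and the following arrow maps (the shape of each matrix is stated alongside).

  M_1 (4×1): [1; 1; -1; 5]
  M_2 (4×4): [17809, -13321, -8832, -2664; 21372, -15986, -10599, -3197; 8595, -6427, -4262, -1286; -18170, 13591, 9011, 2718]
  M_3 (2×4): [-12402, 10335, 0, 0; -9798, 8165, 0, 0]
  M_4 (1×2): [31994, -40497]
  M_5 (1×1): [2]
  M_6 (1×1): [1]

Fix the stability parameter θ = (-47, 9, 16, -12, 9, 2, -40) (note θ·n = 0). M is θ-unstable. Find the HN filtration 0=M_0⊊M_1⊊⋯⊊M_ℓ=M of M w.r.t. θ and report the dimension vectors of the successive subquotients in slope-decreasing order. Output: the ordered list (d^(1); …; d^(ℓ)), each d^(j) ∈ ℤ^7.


Barcode: M ≅ I[1,2], I[2,3]^2, I[2,7], I[3,3], I[4,4]. HN layers by μ_θ (5 steps, strictly decreasing):
  μ^(1)=16; μ^(2)=9; μ^(3)=-8/3; μ^(4)=-12; μ^(5)=-47

((0, 0, 3, 0, 0, 0, 0); (0, 3, 0, 0, 0, 0, 0); (0, 1, 1, 1, 1, 1, 1); (0, 0, 0, 1, 0, 0, 0); (1, 0, 0, 0, 0, 0, 0))


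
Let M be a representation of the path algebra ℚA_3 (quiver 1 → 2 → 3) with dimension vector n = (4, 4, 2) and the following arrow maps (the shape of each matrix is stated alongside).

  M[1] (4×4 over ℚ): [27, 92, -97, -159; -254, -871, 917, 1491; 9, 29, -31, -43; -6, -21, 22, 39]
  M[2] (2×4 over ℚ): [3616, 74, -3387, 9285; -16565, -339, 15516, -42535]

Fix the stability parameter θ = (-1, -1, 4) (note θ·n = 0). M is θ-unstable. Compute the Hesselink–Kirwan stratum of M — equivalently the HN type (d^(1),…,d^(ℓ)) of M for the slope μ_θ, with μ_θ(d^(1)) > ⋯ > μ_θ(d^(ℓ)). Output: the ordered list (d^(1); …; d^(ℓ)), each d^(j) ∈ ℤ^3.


Via rank(M_{q-1}∘⋯∘M_p): M ≅ I[1,2]^2, I[1,3]^2.
μ_θ-semistable layers: μ^(1)=4; μ^(2)=-1

((0, 0, 2); (4, 4, 0))
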